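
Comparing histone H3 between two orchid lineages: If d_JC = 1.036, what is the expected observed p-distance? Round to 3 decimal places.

0.562

p = (3/4)(1 − e^(−4d/3)) = 0.75 × (1 − e^(-1.381333)) = 0.75 × (1 − 0.251243) = 0.561568.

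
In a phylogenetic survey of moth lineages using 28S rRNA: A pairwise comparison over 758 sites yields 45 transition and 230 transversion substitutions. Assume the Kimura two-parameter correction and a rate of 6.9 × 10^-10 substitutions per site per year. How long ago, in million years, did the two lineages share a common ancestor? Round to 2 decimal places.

367.85

P = 45/758 ≈ 0.059367 and Q = 230/758 ≈ 0.30343.
Under the Kimura two-parameter model, d = −½ ln(1 − 2P − Q) − ¼ ln(1 − 2Q).
1 − 2P − Q = 0.577836, giving −½ ln(0.577836) = 0.274233.
1 − 2Q = 0.39314, giving −¼ ln(0.39314) = 0.233397.
d = 0.274233 + 0.233397 = 0.507630.
Under a molecular clock d = 2μt, so t = d/(2μ) = 0.507630 / (2 × 6.9 × 10^-10) = 367.85 million years.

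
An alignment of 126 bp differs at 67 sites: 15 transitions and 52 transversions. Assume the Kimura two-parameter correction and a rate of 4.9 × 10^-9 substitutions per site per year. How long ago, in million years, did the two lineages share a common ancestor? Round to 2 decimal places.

98.20

P = 15/126 ≈ 0.119048 and Q = 52/126 ≈ 0.412698.
Under the Kimura two-parameter model, d = −½ ln(1 − 2P − Q) − ¼ ln(1 − 2Q).
1 − 2P − Q = 0.349206, giving −½ ln(0.349206) = 0.526047.
1 − 2Q = 0.174604, giving −¼ ln(0.174604) = 0.436309.
d = 0.526047 + 0.436309 = 0.962356.
Under a molecular clock d = 2μt, so t = d/(2μ) = 0.962356 / (2 × 4.9 × 10^-9) = 98.20 million years.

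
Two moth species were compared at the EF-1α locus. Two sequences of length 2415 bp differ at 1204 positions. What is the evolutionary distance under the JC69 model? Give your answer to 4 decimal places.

0.8196

p = 1204/2415 ≈ 0.498551.
d = −(3/4) ln(1 − 4p/3) = −0.75 ln(1 − 0.664735) = −0.75 ln(0.335265)
  = −0.75 × (-1.092834) = 0.819626 substitutions/site.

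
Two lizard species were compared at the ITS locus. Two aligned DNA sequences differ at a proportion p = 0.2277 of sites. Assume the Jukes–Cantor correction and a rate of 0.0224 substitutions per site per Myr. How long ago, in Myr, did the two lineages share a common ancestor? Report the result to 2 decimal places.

6.06

d = −(3/4) ln(1 − 4p/3) = −0.75 ln(1 − 0.3036) = −0.75 ln(0.6964)
  = −0.75 × (-0.361831) = 0.271373 substitutions/site.
Under a molecular clock d = 2μt, so t = d/(2μ) = 0.271373 / (2 × 0.0224) = 6.06 Myr.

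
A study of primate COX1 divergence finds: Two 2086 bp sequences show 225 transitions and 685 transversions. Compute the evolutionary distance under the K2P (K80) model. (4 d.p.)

0.6601

P = 225/2086 ≈ 0.107862 and Q = 685/2086 ≈ 0.32838.
Under the Kimura two-parameter model, d = −½ ln(1 − 2P − Q) − ¼ ln(1 − 2Q).
1 − 2P − Q = 0.455896, giving −½ ln(0.455896) = 0.392745.
1 − 2Q = 0.34324, giving −¼ ln(0.34324) = 0.267331.
d = 0.392745 + 0.267331 = 0.660076.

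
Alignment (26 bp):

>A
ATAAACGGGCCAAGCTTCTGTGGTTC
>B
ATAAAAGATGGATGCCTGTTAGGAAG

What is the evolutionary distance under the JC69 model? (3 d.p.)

0.824

The sequences differ at 13 of 26 sites, so p = 13/26 = 0.5.
d = −(3/4) ln(1 − 4p/3) = −0.75 ln(1 − 0.666667) = −0.75 ln(0.333333)
  = −0.75 × (-1.098613) = 0.823960 substitutions/site.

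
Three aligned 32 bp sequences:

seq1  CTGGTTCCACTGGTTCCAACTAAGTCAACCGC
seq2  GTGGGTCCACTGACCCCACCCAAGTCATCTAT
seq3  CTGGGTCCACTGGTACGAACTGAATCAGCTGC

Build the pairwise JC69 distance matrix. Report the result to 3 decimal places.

seq1–seq2: 11/32 sites differ → p = 0.34375, d = −0.75 ln(1 − 0.458333) = 0.459828 ≈ 0.460.
seq1–seq3: 7/32 sites differ → p = 0.21875, d = −0.75 ln(1 − 0.291667) = 0.258631 ≈ 0.259.
seq2–seq3: 12/32 sites differ → p = 0.375, d = −0.75 ln(1 − 0.5) = 0.519860 ≈ 0.520.

d(seq1,seq2) = 0.460, d(seq1,seq3) = 0.259, d(seq2,seq3) = 0.520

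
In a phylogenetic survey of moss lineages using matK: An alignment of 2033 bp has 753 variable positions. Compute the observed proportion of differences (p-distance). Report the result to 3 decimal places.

p = 753/2033 = 0.370388… ≈ 0.370 (to 3 d.p.).

0.370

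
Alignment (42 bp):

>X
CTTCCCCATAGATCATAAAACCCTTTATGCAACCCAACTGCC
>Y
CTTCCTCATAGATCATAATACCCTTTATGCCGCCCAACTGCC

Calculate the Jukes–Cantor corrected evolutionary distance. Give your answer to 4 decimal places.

The sequences differ at 4 of 42 sites (6, 19, 31, 32), so p = 4/42 ≈ 0.095238.
d = −(3/4) ln(1 − 4p/3) = −0.75 ln(1 − 0.126984) = −0.75 ln(0.873016)
  = −0.75 × (-0.135801) = 0.101851 substitutions/site.

0.1019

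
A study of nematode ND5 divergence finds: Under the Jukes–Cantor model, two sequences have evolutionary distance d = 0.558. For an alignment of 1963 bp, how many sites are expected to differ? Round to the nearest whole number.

773

Invert JC69: p = (3/4)(1 − e^(−4d/3)) = 0.75 × (1 − e^(-0.744)) = 0.75 × (1 − 0.475209) = 0.393593.
Expected differing sites = pL ≈ 0.393593 × 1963 = 772.623059 ≈ 773.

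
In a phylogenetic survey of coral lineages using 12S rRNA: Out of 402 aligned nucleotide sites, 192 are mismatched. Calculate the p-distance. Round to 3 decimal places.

0.478

p = 192/402 = 0.477611… ≈ 0.478 (to 3 d.p.).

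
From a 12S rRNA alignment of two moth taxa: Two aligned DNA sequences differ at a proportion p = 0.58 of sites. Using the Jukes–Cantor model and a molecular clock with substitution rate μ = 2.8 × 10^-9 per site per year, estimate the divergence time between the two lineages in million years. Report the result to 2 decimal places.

d = −(3/4) ln(1 − 4p/3) = −0.75 ln(1 − 0.773333) = −0.75 ln(0.226667)
  = −0.75 × (-1.484273) = 1.113205 substitutions/site.
Under a molecular clock d = 2μt, so t = d/(2μ) = 1.113205 / (2 × 2.8 × 10^-9) = 198.79 million years.

198.79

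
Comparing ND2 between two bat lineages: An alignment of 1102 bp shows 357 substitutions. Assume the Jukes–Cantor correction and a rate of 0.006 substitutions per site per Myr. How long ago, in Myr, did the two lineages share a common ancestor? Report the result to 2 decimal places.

35.35

p = 357/1102 ≈ 0.323956.
d = −(3/4) ln(1 − 4p/3) = −0.75 ln(1 − 0.431941) = −0.75 ln(0.568059)
  = −0.75 × (-0.565530) = 0.424148 substitutions/site.
Under a molecular clock d = 2μt, so t = d/(2μ) = 0.424148 / (2 × 0.006) = 35.35 Myr.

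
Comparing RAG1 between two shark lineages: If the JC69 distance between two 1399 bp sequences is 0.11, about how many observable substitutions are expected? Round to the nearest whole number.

143

Invert JC69: p = (3/4)(1 − e^(−4d/3)) = 0.75 × (1 − e^(-0.146667)) = 0.75 × (1 − 0.863582) = 0.102314.
Expected differing sites = pL ≈ 0.102314 × 1399 = 143.137286 ≈ 143.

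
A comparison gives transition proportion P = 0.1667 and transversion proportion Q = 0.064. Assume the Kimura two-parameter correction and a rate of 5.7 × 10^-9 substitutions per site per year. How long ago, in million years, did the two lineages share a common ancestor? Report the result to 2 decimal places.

Under the Kimura two-parameter model, d = −½ ln(1 − 2P − Q) − ¼ ln(1 − 2Q).
1 − 2P − Q = 0.6026, giving −½ ln(0.6026) = 0.253251.
1 − 2Q = 0.872, giving −¼ ln(0.872) = 0.034241.
d = 0.253251 + 0.034241 = 0.287492.
Under a molecular clock d = 2μt, so t = d/(2μ) = 0.287492 / (2 × 5.7 × 10^-9) = 25.22 million years.

25.22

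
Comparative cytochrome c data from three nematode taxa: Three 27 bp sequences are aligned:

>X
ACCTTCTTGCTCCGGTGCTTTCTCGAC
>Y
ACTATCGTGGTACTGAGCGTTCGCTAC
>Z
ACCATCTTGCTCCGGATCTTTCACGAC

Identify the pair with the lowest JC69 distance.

X and Z

X–Y: 10/27 differ, p = 0.370, d = 0.511.
X–Z: 4/27 differ, p = 0.148, d = 0.165.
Y–Z: 9/27 differ, p = 0.333, d = 0.441.
The smallest distance is between X and Z.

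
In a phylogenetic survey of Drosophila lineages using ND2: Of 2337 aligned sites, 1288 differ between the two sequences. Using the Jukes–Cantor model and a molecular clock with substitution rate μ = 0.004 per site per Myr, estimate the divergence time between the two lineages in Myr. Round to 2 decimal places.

p = 1288/2337 ≈ 0.551134.
d = −(3/4) ln(1 − 4p/3) = −0.75 ln(1 − 0.734845) = −0.75 ln(0.265155)
  = −0.75 × (-1.327441) = 0.995581 substitutions/site.
Under a molecular clock d = 2μt, so t = d/(2μ) = 0.995581 / (2 × 0.004) = 124.45 Myr.

124.45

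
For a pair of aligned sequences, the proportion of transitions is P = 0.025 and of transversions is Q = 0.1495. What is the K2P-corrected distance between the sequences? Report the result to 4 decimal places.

Under the Kimura two-parameter model, d = −½ ln(1 − 2P − Q) − ¼ ln(1 − 2Q).
1 − 2P − Q = 0.8005, giving −½ ln(0.8005) = 0.111259.
1 − 2Q = 0.701, giving −¼ ln(0.701) = 0.088812.
d = 0.111259 + 0.088812 = 0.200071.

0.2001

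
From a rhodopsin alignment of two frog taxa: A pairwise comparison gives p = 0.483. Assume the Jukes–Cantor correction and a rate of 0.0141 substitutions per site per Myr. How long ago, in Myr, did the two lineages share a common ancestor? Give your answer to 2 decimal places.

d = −(3/4) ln(1 − 4p/3) = −0.75 ln(1 − 0.644) = −0.75 ln(0.356)
  = −0.75 × (-1.032825) = 0.774619 substitutions/site.
Under a molecular clock d = 2μt, so t = d/(2μ) = 0.774619 / (2 × 0.0141) = 27.47 Myr.

27.47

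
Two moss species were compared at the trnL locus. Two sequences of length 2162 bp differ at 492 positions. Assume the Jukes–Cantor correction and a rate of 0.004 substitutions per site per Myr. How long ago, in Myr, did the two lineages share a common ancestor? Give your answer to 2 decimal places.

p = 492/2162 ≈ 0.227567.
d = −(3/4) ln(1 − 4p/3) = −0.75 ln(1 − 0.303423) = −0.75 ln(0.696577)
  = −0.75 × (-0.361577) = 0.271183 substitutions/site.
Under a molecular clock d = 2μt, so t = d/(2μ) = 0.271183 / (2 × 0.004) = 33.90 Myr.

33.90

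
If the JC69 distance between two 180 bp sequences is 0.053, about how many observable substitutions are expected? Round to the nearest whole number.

Invert JC69: p = (3/4)(1 − e^(−4d/3)) = 0.75 × (1 − e^(-0.070667)) = 0.75 × (1 − 0.931772) = 0.051171.
Expected differing sites = pL ≈ 0.051171 × 180 = 9.21078 ≈ 9.

9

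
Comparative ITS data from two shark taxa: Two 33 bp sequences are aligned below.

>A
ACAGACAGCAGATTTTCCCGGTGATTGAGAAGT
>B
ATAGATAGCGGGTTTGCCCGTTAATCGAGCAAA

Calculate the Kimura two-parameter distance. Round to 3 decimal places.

Of 33 sites, 7 differences are transitions and 4 are transversions, so P = 7/33 ≈ 0.212121 and Q = 4/33 ≈ 0.121212.
Under the Kimura two-parameter model, d = −½ ln(1 − 2P − Q) − ¼ ln(1 − 2Q).
1 − 2P − Q = 0.454546, giving −½ ln(0.454546) = 0.394228.
1 − 2Q = 0.757576, giving −¼ ln(0.757576) = 0.069408.
d = 0.394228 + 0.069408 = 0.463636.

0.464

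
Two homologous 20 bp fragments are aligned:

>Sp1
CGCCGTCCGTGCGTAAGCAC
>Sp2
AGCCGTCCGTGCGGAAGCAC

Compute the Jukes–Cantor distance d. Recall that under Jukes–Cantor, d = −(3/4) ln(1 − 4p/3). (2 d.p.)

The sequences differ at 2 of 20 sites (1, 14), so p = 2/20 = 0.1.
d = −(3/4) ln(1 − 4p/3) = −0.75 ln(1 − 0.133333) = −0.75 ln(0.866667)
  = −0.75 × (-0.143100) = 0.107325 substitutions/site.

0.11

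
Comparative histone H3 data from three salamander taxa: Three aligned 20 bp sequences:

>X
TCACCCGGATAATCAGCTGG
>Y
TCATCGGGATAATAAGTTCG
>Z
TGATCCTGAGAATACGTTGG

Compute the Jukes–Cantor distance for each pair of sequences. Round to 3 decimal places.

d(X,Y) = 0.304, d(X,Z) = 0.471, d(Y,Z) = 0.383

X–Y: 5/20 sites differ → p = 0.25, d = −0.75 ln(1 − 0.333333) = 0.304098 ≈ 0.304.
X–Z: 7/20 sites differ → p = 0.35, d = −0.75 ln(1 − 0.466667) = 0.471457 ≈ 0.471.
Y–Z: 6/20 sites differ → p = 0.3, d = −0.75 ln(1 − 0.4) = 0.383119 ≈ 0.383.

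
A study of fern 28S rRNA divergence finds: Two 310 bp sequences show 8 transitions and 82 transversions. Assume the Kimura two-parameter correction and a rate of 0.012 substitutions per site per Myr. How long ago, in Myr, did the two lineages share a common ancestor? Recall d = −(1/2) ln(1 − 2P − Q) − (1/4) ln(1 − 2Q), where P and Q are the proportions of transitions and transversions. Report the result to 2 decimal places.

P = 8/310 ≈ 0.025806 and Q = 82/310 ≈ 0.264516.
Under the Kimura two-parameter model, d = −½ ln(1 − 2P − Q) − ¼ ln(1 − 2Q).
1 − 2P − Q = 0.683872, giving −½ ln(0.683872) = 0.189992.
1 − 2Q = 0.470968, giving −¼ ln(0.470968) = 0.188241.
d = 0.189992 + 0.188241 = 0.378233.
Under a molecular clock d = 2μt, so t = d/(2μ) = 0.378233 / (2 × 0.012) = 15.76 Myr.

15.76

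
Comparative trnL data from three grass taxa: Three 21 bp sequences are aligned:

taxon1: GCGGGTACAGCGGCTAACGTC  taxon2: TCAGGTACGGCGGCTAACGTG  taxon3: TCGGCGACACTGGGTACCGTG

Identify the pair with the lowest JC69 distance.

taxon1–taxon2: 4/21 differ, p = 0.190, d = 0.220.
taxon1–taxon3: 8/21 differ, p = 0.381, d = 0.532.
taxon2–taxon3: 8/21 differ, p = 0.381, d = 0.532.
The smallest distance is between taxon1 and taxon2.

taxon1 and taxon2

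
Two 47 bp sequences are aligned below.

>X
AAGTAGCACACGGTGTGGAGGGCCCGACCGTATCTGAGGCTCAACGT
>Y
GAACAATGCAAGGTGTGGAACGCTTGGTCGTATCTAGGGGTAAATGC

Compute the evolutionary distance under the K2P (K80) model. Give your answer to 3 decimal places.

Of 47 sites, 15 differences are transitions and 4 are transversions, so P = 15/47 ≈ 0.319149 and Q = 4/47 ≈ 0.085106.
Under the Kimura two-parameter model, d = −½ ln(1 − 2P − Q) − ¼ ln(1 − 2Q).
1 − 2P − Q = 0.276596, giving −½ ln(0.276596) = 0.642599.
1 − 2Q = 0.829788, giving −¼ ln(0.829788) = 0.046646.
d = 0.642599 + 0.046646 = 0.689245.

0.689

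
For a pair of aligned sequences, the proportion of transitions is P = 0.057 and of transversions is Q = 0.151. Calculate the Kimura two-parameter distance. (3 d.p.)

0.244

Under the Kimura two-parameter model, d = −½ ln(1 − 2P − Q) − ¼ ln(1 − 2Q).
1 − 2P − Q = 0.735, giving −½ ln(0.735) = 0.153942.
1 − 2Q = 0.698, giving −¼ ln(0.698) = 0.089884.
d = 0.153942 + 0.089884 = 0.243826.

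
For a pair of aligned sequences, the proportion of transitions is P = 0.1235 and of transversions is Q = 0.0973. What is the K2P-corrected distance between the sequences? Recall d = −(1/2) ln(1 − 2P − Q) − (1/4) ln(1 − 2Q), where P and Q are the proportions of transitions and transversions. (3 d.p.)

0.265

Under the Kimura two-parameter model, d = −½ ln(1 − 2P − Q) − ¼ ln(1 − 2Q).
1 − 2P − Q = 0.6557, giving −½ ln(0.6557) = 0.211026.
1 − 2Q = 0.8054, giving −¼ ln(0.8054) = 0.054104.
d = 0.211026 + 0.054104 = 0.265130.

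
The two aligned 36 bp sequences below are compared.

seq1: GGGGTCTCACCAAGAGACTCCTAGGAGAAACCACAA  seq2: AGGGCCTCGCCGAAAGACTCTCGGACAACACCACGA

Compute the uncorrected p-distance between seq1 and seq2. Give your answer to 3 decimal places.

The sequences differ at 13 of 36 positions.
p = 13/36 = 0.361111… ≈ 0.361 (to 3 d.p.).

0.361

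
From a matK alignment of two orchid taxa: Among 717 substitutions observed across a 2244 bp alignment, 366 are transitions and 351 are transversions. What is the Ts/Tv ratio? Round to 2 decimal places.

1.04

R = 366/351 = 1.042735… ≈ 1.04 (to 2 d.p.).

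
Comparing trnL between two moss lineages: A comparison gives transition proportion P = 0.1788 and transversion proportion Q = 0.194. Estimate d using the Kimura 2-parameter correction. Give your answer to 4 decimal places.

0.5238

Under the Kimura two-parameter model, d = −½ ln(1 − 2P − Q) − ¼ ln(1 − 2Q).
1 − 2P − Q = 0.4484, giving −½ ln(0.4484) = 0.401035.
1 − 2Q = 0.612, giving −¼ ln(0.612) = 0.122756.
d = 0.401035 + 0.122756 = 0.523791.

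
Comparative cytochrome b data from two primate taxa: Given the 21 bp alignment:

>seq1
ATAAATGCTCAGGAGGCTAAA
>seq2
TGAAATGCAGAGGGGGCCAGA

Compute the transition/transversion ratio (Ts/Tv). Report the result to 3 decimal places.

Transitions are A↔G and C↔T; transversions are all other mismatches.
Transitions: 3. Transversions: 4.
R = 3/4 = 0.750.

0.750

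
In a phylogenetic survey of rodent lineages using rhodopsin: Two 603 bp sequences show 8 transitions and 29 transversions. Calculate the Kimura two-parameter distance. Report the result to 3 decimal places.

P = 8/603 ≈ 0.013267 and Q = 29/603 ≈ 0.048093.
Under the Kimura two-parameter model, d = −½ ln(1 − 2P − Q) − ¼ ln(1 − 2Q).
1 − 2P − Q = 0.925373, giving −½ ln(0.925373) = 0.038779.
1 − 2Q = 0.903814, giving −¼ ln(0.903814) = 0.025283.
d = 0.038779 + 0.025283 = 0.064062.

0.064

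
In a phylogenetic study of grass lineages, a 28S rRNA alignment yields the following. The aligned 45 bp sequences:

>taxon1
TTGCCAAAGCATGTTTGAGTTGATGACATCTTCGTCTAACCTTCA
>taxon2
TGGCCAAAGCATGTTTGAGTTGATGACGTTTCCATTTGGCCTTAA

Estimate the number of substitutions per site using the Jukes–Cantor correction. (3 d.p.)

0.233

The sequences differ at 9 of 45 sites (2, 28, 30, 32, 34, 36, 38, 39, 44), so p = 9/45 = 0.2.
d = −(3/4) ln(1 − 4p/3) = −0.75 ln(1 − 0.266667) = −0.75 ln(0.733333)
  = −0.75 × (-0.310155) = 0.232616 substitutions/site.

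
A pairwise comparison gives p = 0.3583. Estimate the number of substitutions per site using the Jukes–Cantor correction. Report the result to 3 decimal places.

d = −(3/4) ln(1 − 4p/3) = −0.75 ln(1 − 0.477733) = −0.75 ln(0.522267)
  = −0.75 × (-0.649576) = 0.487182 substitutions/site.

0.487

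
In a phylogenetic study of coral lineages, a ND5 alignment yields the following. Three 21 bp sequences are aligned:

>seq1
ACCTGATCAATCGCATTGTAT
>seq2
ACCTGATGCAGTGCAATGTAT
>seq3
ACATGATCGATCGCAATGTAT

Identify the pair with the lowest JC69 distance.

seq1–seq2: 5/21 differ, p = 0.238, d = 0.286.
seq1–seq3: 3/21 differ, p = 0.143, d = 0.158.
seq2–seq3: 5/21 differ, p = 0.238, d = 0.286.
The smallest distance is between seq1 and seq3.

seq1 and seq3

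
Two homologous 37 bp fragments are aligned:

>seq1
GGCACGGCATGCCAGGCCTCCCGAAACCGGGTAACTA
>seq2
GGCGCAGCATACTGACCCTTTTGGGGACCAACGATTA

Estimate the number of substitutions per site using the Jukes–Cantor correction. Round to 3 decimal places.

The sequences differ at 20 of 37 sites, so p = 20/37 ≈ 0.540541.
d = −(3/4) ln(1 − 4p/3) = −0.75 ln(1 − 0.720721) = −0.75 ln(0.279279)
  = −0.75 × (-1.275544) = 0.956658 substitutions/site.

0.957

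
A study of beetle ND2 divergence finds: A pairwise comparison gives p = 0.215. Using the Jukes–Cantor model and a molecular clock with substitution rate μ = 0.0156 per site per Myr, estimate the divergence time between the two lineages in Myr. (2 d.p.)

d = −(3/4) ln(1 − 4p/3) = −0.75 ln(1 − 0.286667) = −0.75 ln(0.713333)
  = −0.75 × (-0.337807) = 0.253355 substitutions/site.
Under a molecular clock d = 2μt, so t = d/(2μ) = 0.253355 / (2 × 0.0156) = 8.12 Myr.

8.12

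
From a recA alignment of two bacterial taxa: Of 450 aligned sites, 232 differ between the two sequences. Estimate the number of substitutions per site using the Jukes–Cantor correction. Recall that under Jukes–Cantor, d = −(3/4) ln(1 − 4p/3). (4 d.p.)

p = 232/450 ≈ 0.515556.
d = −(3/4) ln(1 − 4p/3) = −0.75 ln(1 − 0.687408) = −0.75 ln(0.312592)
  = −0.75 × (-1.162856) = 0.872142 substitutions/site.

0.8721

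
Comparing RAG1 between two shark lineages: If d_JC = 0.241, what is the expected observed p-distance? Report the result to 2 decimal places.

p = (3/4)(1 − e^(−4d/3)) = 0.75 × (1 − e^(-0.321333)) = 0.75 × (1 − 0.725182) = 0.206114.

0.21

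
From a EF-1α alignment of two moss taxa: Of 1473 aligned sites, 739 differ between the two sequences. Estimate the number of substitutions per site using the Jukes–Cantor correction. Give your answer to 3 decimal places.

0.829

p = 739/1473 ≈ 0.501697.
d = −(3/4) ln(1 − 4p/3) = −0.75 ln(1 − 0.668929) = −0.75 ln(0.331071)
  = −0.75 × (-1.105422) = 0.829067 substitutions/site.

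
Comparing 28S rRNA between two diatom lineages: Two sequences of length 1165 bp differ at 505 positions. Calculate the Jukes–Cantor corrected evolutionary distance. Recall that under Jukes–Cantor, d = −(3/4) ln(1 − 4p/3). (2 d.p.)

0.65

p = 505/1165 ≈ 0.433476.
d = −(3/4) ln(1 − 4p/3) = −0.75 ln(1 − 0.577968) = −0.75 ln(0.422032)
  = −0.75 × (-0.862674) = 0.647006 substitutions/site.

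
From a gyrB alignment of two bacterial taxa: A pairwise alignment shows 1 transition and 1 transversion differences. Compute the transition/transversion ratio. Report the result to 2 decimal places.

1.00

R = 1/1 = 1.00.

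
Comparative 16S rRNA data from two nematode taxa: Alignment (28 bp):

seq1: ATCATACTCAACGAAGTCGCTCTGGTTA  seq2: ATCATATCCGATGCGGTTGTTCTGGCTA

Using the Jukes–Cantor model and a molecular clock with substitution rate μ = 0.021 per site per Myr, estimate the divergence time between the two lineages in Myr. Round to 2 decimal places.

9.99

The sequences differ at 9 of 28 sites (7, 8, 10, 12, 14, 15, 18, 20, 26), so p = 9/28 ≈ 0.321429.
d = −(3/4) ln(1 − 4p/3) = −0.75 ln(1 − 0.428572) = −0.75 ln(0.571428)
  = −0.75 × (-0.559617) = 0.419713 substitutions/site.
Under a molecular clock d = 2μt, so t = d/(2μ) = 0.419713 / (2 × 0.021) = 9.99 Myr.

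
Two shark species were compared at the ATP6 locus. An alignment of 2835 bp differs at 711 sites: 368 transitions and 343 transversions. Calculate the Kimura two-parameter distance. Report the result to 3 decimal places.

0.309

P = 368/2835 ≈ 0.129806 and Q = 343/2835 ≈ 0.120988.
Under the Kimura two-parameter model, d = −½ ln(1 − 2P − Q) − ¼ ln(1 − 2Q).
1 − 2P − Q = 0.6194, giving −½ ln(0.6194) = 0.239502.
1 − 2Q = 0.758024, giving −¼ ln(0.758024) = 0.069260.
d = 0.239502 + 0.069260 = 0.308762.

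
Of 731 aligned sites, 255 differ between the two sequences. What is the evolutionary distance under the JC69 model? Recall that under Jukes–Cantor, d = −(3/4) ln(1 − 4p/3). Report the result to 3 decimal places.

0.469

p = 255/731 ≈ 0.348837.
d = −(3/4) ln(1 − 4p/3) = −0.75 ln(1 − 0.465116) = −0.75 ln(0.534884)
  = −0.75 × (-0.625705) = 0.469279 substitutions/site.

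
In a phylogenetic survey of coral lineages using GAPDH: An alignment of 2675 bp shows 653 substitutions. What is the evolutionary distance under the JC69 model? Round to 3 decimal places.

p = 653/2675 ≈ 0.244112.
d = −(3/4) ln(1 − 4p/3) = −0.75 ln(1 − 0.325483) = −0.75 ln(0.674517)
  = −0.75 × (-0.393758) = 0.295319 substitutions/site.

0.295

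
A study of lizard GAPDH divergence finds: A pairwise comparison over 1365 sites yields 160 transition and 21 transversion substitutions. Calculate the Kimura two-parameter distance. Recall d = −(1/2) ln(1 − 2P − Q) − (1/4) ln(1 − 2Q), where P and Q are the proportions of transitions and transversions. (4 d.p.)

0.1515

P = 160/1365 ≈ 0.117216 and Q = 21/1365 ≈ 0.015385.
Under the Kimura two-parameter model, d = −½ ln(1 − 2P − Q) − ¼ ln(1 − 2Q).
1 − 2P − Q = 0.750183, giving −½ ln(0.750183) = 0.143719.
1 − 2Q = 0.96923, giving −¼ ln(0.96923) = 0.007813.
d = 0.143719 + 0.007813 = 0.151532.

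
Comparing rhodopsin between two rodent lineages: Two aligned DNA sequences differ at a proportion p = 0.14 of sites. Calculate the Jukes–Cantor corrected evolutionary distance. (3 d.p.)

0.155

d = −(3/4) ln(1 − 4p/3) = −0.75 ln(1 − 0.186667) = −0.75 ln(0.813333)
  = −0.75 × (-0.206615) = 0.154961 substitutions/site.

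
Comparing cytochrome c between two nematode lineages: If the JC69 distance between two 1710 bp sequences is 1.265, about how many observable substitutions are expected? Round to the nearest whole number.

Invert JC69: p = (3/4)(1 − e^(−4d/3)) = 0.75 × (1 − e^(-1.686667)) = 0.75 × (1 − 0.185136) = 0.611148.
Expected differing sites = pL ≈ 0.611148 × 1710 = 1045.06308 ≈ 1045.

1045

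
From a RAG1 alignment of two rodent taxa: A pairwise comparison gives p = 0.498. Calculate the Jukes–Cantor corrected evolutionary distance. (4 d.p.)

d = −(3/4) ln(1 − 4p/3) = −0.75 ln(1 − 0.664) = −0.75 ln(0.336)
  = −0.75 × (-1.090644) = 0.817983 substitutions/site.

0.8180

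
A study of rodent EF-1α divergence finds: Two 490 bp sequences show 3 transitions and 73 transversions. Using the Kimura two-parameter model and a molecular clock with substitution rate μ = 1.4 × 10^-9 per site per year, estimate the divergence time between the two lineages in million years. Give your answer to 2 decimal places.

62.98

P = 3/490 ≈ 0.006122 and Q = 73/490 ≈ 0.14898.
Under the Kimura two-parameter model, d = −½ ln(1 − 2P − Q) − ¼ ln(1 − 2Q).
1 − 2P − Q = 0.838776, giving −½ ln(0.838776) = 0.087906.
1 − 2Q = 0.70204, giving −¼ ln(0.70204) = 0.088441.
d = 0.087906 + 0.088441 = 0.176347.
Under a molecular clock d = 2μt, so t = d/(2μ) = 0.176347 / (2 × 1.4 × 10^-9) = 62.98 million years.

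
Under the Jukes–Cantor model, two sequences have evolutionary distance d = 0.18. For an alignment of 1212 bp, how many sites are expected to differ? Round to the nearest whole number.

Invert JC69: p = (3/4)(1 − e^(−4d/3)) = 0.75 × (1 − e^(-0.24)) = 0.75 × (1 − 0.786628) = 0.160029.
Expected differing sites = pL ≈ 0.160029 × 1212 = 193.955148 ≈ 194.

194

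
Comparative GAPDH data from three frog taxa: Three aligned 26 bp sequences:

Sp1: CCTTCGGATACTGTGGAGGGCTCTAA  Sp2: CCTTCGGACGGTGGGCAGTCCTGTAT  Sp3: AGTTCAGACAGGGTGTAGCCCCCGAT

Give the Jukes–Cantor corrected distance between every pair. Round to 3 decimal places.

d(Sp1,Sp2) = 0.464, d(Sp1,Sp3) = 0.717, d(Sp2,Sp3) = 0.623

Sp1–Sp2: 9/26 sites differ → p ≈ 0.346154, d = −0.75 ln(1 − 0.461539) = 0.464280 ≈ 0.464.
Sp1–Sp3: 12/26 sites differ → p ≈ 0.461538, d = −0.75 ln(1 − 0.615384) = 0.716632 ≈ 0.717.
Sp2–Sp3: 11/26 sites differ → p ≈ 0.423077, d = −0.75 ln(1 − 0.564103) = 0.622762 ≈ 0.623.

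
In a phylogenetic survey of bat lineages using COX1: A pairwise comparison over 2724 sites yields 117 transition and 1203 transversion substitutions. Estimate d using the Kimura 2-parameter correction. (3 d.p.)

P = 117/2724 ≈ 0.042952 and Q = 1203/2724 ≈ 0.44163.
Under the Kimura two-parameter model, d = −½ ln(1 − 2P − Q) − ¼ ln(1 − 2Q).
1 − 2P − Q = 0.472466, giving −½ ln(0.472466) = 0.374895.
1 − 2Q = 0.11674, giving −¼ ln(0.11674) = 0.536952.
d = 0.374895 + 0.536952 = 0.911847.

0.912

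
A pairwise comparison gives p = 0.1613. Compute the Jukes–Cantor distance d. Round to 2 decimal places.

d = −(3/4) ln(1 − 4p/3) = −0.75 ln(1 − 0.215067) = −0.75 ln(0.784933)
  = −0.75 × (-0.242157) = 0.181618 substitutions/site.

0.18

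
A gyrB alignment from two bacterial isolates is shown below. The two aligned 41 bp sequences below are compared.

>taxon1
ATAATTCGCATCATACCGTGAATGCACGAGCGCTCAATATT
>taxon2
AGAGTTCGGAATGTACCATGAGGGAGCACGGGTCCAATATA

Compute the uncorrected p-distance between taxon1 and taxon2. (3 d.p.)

0.415

The sequences differ at 17 of 41 positions.
p = 17/41 = 0.414634… ≈ 0.415 (to 3 d.p.).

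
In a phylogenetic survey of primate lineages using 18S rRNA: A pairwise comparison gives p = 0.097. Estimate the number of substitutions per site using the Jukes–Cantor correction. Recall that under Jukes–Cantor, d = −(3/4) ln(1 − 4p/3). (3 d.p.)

d = −(3/4) ln(1 − 4p/3) = −0.75 ln(1 − 0.129333) = −0.75 ln(0.870667)
  = −0.75 × (-0.138496) = 0.103872 substitutions/site.

0.104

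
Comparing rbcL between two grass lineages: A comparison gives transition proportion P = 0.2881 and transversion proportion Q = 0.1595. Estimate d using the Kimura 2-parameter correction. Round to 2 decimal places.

0.76

Under the Kimura two-parameter model, d = −½ ln(1 − 2P − Q) − ¼ ln(1 − 2Q).
1 − 2P − Q = 0.2643, giving −½ ln(0.2643) = 0.665335.
1 − 2Q = 0.681, giving −¼ ln(0.681) = 0.096048.
d = 0.665335 + 0.096048 = 0.761383.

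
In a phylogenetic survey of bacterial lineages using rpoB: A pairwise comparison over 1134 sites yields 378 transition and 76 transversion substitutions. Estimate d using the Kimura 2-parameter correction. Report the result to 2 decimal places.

P = 378/1134 ≈ 0.333333 and Q = 76/1134 ≈ 0.067019.
Under the Kimura two-parameter model, d = −½ ln(1 − 2P − Q) − ¼ ln(1 − 2Q).
1 − 2P − Q = 0.266315, giving −½ ln(0.266315) = 0.661538.
1 − 2Q = 0.865962, giving −¼ ln(0.865962) = 0.035979.
d = 0.661538 + 0.035979 = 0.697517.

0.70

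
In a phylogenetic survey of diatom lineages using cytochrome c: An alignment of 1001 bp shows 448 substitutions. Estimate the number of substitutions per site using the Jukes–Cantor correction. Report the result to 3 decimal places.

0.681

p = 448/1001 ≈ 0.447552.
d = −(3/4) ln(1 − 4p/3) = −0.75 ln(1 − 0.596736) = −0.75 ln(0.403264)
  = −0.75 × (-0.908164) = 0.681123 substitutions/site.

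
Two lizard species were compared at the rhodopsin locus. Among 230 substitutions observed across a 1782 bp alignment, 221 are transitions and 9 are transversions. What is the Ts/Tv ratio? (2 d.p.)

R = 221/9 = 24.555555… ≈ 24.56 (to 2 d.p.).

24.56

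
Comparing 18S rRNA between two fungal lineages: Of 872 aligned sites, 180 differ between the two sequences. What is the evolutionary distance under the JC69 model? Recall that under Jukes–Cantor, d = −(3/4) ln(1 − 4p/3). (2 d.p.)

p = 180/872 ≈ 0.206422.
d = −(3/4) ln(1 − 4p/3) = −0.75 ln(1 − 0.275229) = −0.75 ln(0.724771)
  = −0.75 × (-0.321900) = 0.241425 substitutions/site.

0.24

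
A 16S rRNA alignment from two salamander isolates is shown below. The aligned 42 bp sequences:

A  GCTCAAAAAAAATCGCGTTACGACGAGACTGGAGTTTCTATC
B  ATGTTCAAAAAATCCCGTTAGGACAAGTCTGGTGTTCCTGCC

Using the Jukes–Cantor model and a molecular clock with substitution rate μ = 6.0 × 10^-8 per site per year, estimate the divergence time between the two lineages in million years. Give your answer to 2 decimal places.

3.67

The sequences differ at 14 of 42 sites, so p = 14/42 ≈ 0.333333.
d = −(3/4) ln(1 − 4p/3) = −0.75 ln(1 − 0.444444) = −0.75 ln(0.555556)
  = −0.75 × (-0.587786) = 0.440840 substitutions/site.
Under a molecular clock d = 2μt, so t = d/(2μ) = 0.440840 / (2 × 6.0 × 10^-8) = 3.67 million years.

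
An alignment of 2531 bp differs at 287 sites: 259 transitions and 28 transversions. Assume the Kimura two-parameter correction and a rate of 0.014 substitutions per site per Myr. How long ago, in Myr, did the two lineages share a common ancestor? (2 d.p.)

P = 259/2531 ≈ 0.102331 and Q = 28/2531 ≈ 0.011063.
Under the Kimura two-parameter model, d = −½ ln(1 − 2P − Q) − ¼ ln(1 − 2Q).
1 − 2P − Q = 0.784275, giving −½ ln(0.784275) = 0.121498.
1 − 2Q = 0.977874, giving −¼ ln(0.977874) = 0.005594.
d = 0.121498 + 0.005594 = 0.127092.
Under a molecular clock d = 2μt, so t = d/(2μ) = 0.127092 / (2 × 0.014) = 4.54 Myr.

4.54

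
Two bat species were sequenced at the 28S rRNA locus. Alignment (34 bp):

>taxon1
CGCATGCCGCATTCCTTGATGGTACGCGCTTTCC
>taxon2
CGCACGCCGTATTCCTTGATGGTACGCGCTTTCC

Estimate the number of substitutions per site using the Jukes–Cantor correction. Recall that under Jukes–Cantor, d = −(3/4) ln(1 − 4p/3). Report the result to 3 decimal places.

0.061

The sequences differ at 2 of 34 sites (5, 10), so p = 2/34 ≈ 0.058824.
d = −(3/4) ln(1 − 4p/3) = −0.75 ln(1 − 0.078432) = −0.75 ln(0.921568)
  = −0.75 × (-0.081679) = 0.061259 substitutions/site.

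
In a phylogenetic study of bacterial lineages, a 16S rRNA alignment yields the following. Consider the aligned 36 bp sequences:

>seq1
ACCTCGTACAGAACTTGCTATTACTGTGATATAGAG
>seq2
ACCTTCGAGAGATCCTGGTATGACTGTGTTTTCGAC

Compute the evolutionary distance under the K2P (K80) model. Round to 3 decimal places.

Of 36 sites, 2 differences are transitions and 10 are transversions, so P = 2/36 ≈ 0.055556 and Q = 10/36 ≈ 0.277778.
Under the Kimura two-parameter model, d = −½ ln(1 − 2P − Q) − ¼ ln(1 − 2Q).
1 − 2P − Q = 0.61111, giving −½ ln(0.61111) = 0.246239.
1 − 2Q = 0.444444, giving −¼ ln(0.444444) = 0.202733.
d = 0.246239 + 0.202733 = 0.448972.

0.449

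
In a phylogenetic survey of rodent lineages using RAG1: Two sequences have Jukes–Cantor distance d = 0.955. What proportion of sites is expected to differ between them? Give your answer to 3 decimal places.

0.540

p = (3/4)(1 − e^(−4d/3)) = 0.75 × (1 − e^(-1.273333)) = 0.75 × (1 − 0.279897) = 0.540077.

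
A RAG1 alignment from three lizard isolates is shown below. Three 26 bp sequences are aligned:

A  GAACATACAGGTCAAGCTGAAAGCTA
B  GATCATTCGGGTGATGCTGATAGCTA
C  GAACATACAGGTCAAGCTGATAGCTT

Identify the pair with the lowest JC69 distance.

A–B: 6/26 differ, p = 0.231, d = 0.276.
A–C: 2/26 differ, p = 0.077, d = 0.081.
B–C: 6/26 differ, p = 0.231, d = 0.276.
The smallest distance is between A and C.

A and C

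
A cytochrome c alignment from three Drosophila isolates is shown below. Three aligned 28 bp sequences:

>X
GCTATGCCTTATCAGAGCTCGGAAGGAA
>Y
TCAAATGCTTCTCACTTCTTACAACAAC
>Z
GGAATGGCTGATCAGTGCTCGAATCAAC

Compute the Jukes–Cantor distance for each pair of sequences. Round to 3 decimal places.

d(X,Y) = 0.940, d(X,Z) = 0.485, d(Y,Z) = 0.635

X–Y: 15/28 sites differ → p ≈ 0.535714, d = −0.75 ln(1 − 0.714285) = 0.939570 ≈ 0.940.
X–Z: 10/28 sites differ → p ≈ 0.357143, d = −0.75 ln(1 − 0.476191) = 0.484971 ≈ 0.485.
Y–Z: 12/28 sites differ → p ≈ 0.428571, d = −0.75 ln(1 − 0.571428) = 0.635472 ≈ 0.635.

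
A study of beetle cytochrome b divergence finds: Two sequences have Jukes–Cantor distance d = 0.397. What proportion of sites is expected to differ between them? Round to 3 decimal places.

p = (3/4)(1 − e^(−4d/3)) = 0.75 × (1 − e^(-0.529333)) = 0.75 × (1 − 0.588998) = 0.308252.

0.308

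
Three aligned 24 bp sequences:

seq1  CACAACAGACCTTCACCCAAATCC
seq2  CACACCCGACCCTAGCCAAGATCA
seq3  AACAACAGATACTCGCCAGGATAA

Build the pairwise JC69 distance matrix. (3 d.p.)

d(seq1,seq2) = 0.441, d(seq1,seq3) = 0.608, d(seq2,seq3) = 0.441

seq1–seq2: 8/24 sites differ → p ≈ 0.333333, d = −0.75 ln(1 − 0.444444) = 0.440839 ≈ 0.441.
seq1–seq3: 10/24 sites differ → p ≈ 0.416667, d = −0.75 ln(1 − 0.555556) = 0.608198 ≈ 0.608.
seq2–seq3: 8/24 sites differ → p ≈ 0.333333, d = −0.75 ln(1 − 0.444444) = 0.440839 ≈ 0.441.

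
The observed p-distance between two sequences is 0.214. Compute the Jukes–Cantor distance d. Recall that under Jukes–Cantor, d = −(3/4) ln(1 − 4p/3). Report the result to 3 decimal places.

d = −(3/4) ln(1 − 4p/3) = −0.75 ln(1 − 0.285333) = −0.75 ln(0.714667)
  = −0.75 × (-0.335939) = 0.251954 substitutions/site.

0.252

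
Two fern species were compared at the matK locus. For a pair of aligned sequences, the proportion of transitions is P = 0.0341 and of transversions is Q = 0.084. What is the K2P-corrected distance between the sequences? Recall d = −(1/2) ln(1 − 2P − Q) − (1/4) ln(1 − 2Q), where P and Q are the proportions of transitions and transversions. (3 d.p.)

Under the Kimura two-parameter model, d = −½ ln(1 − 2P − Q) − ¼ ln(1 − 2Q).
1 − 2P − Q = 0.8478, giving −½ ln(0.8478) = 0.082555.
1 − 2Q = 0.832, giving −¼ ln(0.832) = 0.045981.
d = 0.082555 + 0.045981 = 0.128536.

0.129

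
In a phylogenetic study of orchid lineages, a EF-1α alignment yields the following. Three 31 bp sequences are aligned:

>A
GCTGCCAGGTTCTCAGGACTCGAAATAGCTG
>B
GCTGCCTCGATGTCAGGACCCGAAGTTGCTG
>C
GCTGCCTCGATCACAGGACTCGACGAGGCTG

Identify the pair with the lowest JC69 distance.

B and C

A–B: 7/31 differ, p = 0.226, d = 0.269.
A–C: 8/31 differ, p = 0.258, d = 0.316.
B–C: 6/31 differ, p = 0.194, d = 0.224.
The smallest distance is between B and C.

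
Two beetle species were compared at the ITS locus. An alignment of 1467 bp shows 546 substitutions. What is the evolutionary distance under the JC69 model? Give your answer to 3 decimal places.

0.514

p = 546/1467 ≈ 0.372188.
d = −(3/4) ln(1 − 4p/3) = −0.75 ln(1 − 0.496251) = −0.75 ln(0.503749)
  = −0.75 × (-0.685677) = 0.514258 substitutions/site.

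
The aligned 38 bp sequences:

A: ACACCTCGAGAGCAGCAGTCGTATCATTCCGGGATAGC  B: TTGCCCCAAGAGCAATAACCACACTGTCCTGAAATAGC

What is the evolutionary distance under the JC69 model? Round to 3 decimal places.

The sequences differ at 18 of 38 sites, so p = 18/38 ≈ 0.473684.
d = −(3/4) ln(1 − 4p/3) = −0.75 ln(1 − 0.631579) = −0.75 ln(0.368421)
  = −0.75 × (-0.998529) = 0.748897 substitutions/site.

0.749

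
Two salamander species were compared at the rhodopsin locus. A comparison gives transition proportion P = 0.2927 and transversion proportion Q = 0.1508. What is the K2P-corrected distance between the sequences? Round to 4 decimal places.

0.7560

Under the Kimura two-parameter model, d = −½ ln(1 − 2P − Q) − ¼ ln(1 − 2Q).
1 − 2P − Q = 0.2638, giving −½ ln(0.2638) = 0.666282.
1 − 2Q = 0.6984, giving −¼ ln(0.6984) = 0.089741.
d = 0.666282 + 0.089741 = 0.756023.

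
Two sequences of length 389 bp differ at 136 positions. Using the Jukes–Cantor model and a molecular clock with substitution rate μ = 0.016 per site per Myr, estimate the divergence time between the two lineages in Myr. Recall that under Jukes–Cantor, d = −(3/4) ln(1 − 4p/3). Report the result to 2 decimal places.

p = 136/389 ≈ 0.349614.
d = −(3/4) ln(1 − 4p/3) = −0.75 ln(1 − 0.466152) = −0.75 ln(0.533848)
  = −0.75 × (-0.627644) = 0.470733 substitutions/site.
Under a molecular clock d = 2μt, so t = d/(2μ) = 0.470733 / (2 × 0.016) = 14.71 Myr.

14.71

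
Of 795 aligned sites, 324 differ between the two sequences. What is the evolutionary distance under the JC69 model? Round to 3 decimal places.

0.588

p = 324/795 ≈ 0.407547.
d = −(3/4) ln(1 − 4p/3) = −0.75 ln(1 − 0.543396) = −0.75 ln(0.456604)
  = −0.75 × (-0.783939) = 0.587954 substitutions/site.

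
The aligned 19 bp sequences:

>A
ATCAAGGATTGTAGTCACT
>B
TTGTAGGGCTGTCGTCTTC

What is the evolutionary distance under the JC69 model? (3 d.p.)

The sequences differ at 9 of 19 sites (1, 3, 4, 8, 9, 13, 17, 18, 19), so p = 9/19 ≈ 0.473684.
d = −(3/4) ln(1 − 4p/3) = −0.75 ln(1 − 0.631579) = −0.75 ln(0.368421)
  = −0.75 × (-0.998529) = 0.748897 substitutions/site.

0.749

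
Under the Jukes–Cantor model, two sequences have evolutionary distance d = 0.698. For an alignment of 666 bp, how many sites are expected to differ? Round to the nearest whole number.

Invert JC69: p = (3/4)(1 − e^(−4d/3)) = 0.75 × (1 − e^(-0.930667)) = 0.75 × (1 − 0.394291) = 0.454282.
Expected differing sites = pL ≈ 0.454282 × 666 = 302.551812 ≈ 303.

303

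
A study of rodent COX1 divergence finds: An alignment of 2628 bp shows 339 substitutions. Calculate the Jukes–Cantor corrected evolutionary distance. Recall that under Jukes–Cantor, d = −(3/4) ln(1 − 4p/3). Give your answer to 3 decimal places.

0.142

p = 339/2628 ≈ 0.128995.
d = −(3/4) ln(1 − 4p/3) = −0.75 ln(1 − 0.171993) = −0.75 ln(0.828007)
  = −0.75 × (-0.188734) = 0.141551 substitutions/site.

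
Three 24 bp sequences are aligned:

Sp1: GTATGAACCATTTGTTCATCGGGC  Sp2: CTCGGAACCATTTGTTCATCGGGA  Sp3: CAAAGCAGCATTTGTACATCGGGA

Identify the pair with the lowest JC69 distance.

Sp1–Sp2: 4/24 differ, p = 0.167, d = 0.188.
Sp1–Sp3: 7/24 differ, p = 0.292, d = 0.369.
Sp2–Sp3: 6/24 differ, p = 0.250, d = 0.304.
The smallest distance is between Sp1 and Sp2.

Sp1 and Sp2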